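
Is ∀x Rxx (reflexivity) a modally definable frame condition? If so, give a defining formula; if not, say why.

The condition is reflexivity. A defining modal formula is □p → p.
Suppose □p→p is valid. At any x set V(p)={w : Rxw}. Then □p holds at x, so p holds at x, i.e. Rxx.

Yes — defined by □p → p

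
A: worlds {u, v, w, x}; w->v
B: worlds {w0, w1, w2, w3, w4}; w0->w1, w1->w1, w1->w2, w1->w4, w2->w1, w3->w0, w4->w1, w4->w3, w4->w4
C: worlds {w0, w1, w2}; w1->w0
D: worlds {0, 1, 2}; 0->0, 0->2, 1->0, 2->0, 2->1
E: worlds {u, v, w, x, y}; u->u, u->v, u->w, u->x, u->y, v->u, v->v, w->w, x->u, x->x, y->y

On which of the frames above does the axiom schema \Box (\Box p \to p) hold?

Frame correspondent (Sahlqvist): \forall x \forall y (Rxy \to Ryy) — i.e. shift-reflexivity.
A: fails — Rwv but not Rvv.
B: fails — Rw1w2 but not Rw2w2.
C: fails — Rw1w0 but not Rw0w0.
D: fails — R02 but not R22.
E: holds.

E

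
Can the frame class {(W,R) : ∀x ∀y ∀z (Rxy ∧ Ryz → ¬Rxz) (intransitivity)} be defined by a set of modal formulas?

Not definable by any modal formula

If a class were modally definable it would be closed under surjective bounded morphisms (Goldblatt–Thomason).
The 3-cycle (worlds w0,w1,w2 with w0→w1→w2→w0) is intransitive. Mapping every world to a single reflexive point • is a surjective bounded morphism; the reflexive point is not intransitive (R••∧R•• but R••).
So no modal formula (or set of formulas) defines exactly the intransitive frames.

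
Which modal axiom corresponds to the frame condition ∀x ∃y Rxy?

□r → ◇r

The condition is seriality. The D schema □r → ◇r defines it.
Suppose □r→◇r is valid. At any x set V(r)=W. Then □r at x, so ◇r at x, so x has a successor.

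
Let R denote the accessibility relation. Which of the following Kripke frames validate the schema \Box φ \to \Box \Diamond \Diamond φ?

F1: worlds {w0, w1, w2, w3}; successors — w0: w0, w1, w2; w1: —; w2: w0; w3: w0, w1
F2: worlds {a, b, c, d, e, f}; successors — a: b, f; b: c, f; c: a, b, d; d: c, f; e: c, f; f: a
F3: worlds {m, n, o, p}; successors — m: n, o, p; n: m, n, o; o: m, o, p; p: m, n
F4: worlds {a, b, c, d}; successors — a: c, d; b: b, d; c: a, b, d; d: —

F2, F3

This is the axiom for a generalized confluence (Geach) condition; its first-order frame correspondent is \forall x \forall z (xRz \to \exists w (xRw \wedge z R^2 w)).
F1: fails — w0Rw1 but no w with w0Rw and w1R²w.
F2: condition met.
F3: condition met.
F4: fails — aRd but no w with aRw and dR²w.
Valid on: F2, F3.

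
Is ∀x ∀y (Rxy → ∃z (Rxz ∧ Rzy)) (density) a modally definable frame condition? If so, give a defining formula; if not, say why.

Yes, by □□r → □r

Yes: it is density, defined by the C4 schema □□r → □r.
Suppose □□r→□r is valid. Take Rxy and set V(r)={w : xR²w}. Then □□r at x, so □r at x, so r at y, i.e. ∃z(Rxz∧Rzy).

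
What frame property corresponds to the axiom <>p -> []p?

partial functionality

Suppose ◇p→□p is valid. Take Rxy, Rxz and set V(p)={y}. Then ◇p at x, so □p at x, so p at z, i.e. z=y.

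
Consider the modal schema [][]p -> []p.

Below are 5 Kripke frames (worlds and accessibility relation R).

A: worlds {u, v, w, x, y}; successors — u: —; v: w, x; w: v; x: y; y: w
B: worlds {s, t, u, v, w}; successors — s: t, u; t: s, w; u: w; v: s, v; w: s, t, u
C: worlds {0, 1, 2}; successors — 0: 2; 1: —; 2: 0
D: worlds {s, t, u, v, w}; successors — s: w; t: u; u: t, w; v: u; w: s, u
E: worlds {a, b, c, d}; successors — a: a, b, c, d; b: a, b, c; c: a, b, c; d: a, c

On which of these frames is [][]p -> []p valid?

E

This is the axiom for density; its first-order frame correspondent is forall x forall y (Rxy -> exists z (Rxz & Rzy)).
A: fails — Rvw but no z with Rvz and Rzw.
B: fails — Ruw but no z with Ruz and Rzw.
C: fails — R20 but no z with R2z and Rz0.
D: fails — Ruw but no z with Ruz and Rzw.
E: ✓.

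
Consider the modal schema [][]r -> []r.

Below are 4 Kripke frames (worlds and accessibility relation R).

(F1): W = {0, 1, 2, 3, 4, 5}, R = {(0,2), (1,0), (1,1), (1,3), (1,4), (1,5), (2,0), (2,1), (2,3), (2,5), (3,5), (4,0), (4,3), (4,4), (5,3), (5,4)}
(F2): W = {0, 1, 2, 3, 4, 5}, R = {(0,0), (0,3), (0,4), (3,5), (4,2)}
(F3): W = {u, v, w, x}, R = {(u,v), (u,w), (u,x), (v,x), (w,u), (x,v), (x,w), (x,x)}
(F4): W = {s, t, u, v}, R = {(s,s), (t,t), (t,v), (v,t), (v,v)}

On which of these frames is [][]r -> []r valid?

Frame correspondent (Sahlqvist): forall x forall y (Rxy -> exists z (Rxz & Rzy)) — i.e. density.
(F1): fails — R02 but no z with R0z and Rz2.
(F2): fails — R42 but no z with R4z and Rz2.
(F3): fails — Rwu but no z with Rwz and Rzu.
(F4): condition met.
Valid on: (F4).

(F4)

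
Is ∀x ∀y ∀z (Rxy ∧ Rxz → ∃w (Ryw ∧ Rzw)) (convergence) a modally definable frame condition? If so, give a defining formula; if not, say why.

Yes, by ◇□q → □◇q

This is a Sahlqvist condition; the .2 axiom ◇□q → □◇q defines it.
Suppose ◇□q→□◇q is valid. Take Rxy, Rxz and set V(q)={w : Ryw}. Then □q at y so ◇□q at x, so □◇q at x, so ◇q at z, giving w with Rzw and Ryw.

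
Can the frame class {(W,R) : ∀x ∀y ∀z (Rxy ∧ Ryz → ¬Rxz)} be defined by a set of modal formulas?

Any modally definable frame class is closed under surjective bounded morphisms.
The 7-cycle (worlds a,b,c,d,e,f,g with a→b→c→d→e→f→g→a) is intransitive. Mapping every world to a single reflexive point • is a surjective bounded morphism; the reflexive point is not intransitive (R••∧R•• but R••).
So the class is not modally definable.

Not definable by any modal formula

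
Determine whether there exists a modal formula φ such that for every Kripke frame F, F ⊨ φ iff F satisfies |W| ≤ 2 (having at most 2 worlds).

No — not modally definable

Modal frame validity is preserved under disjoint unions.
Any modal formula valid on each of 3 disjoint one-world frames is valid on their disjoint union (validity is preserved under disjoint unions). Each one-world frame has |W|=1≤2, but the union has |W|=3.
Hence having at most 2 worlds is not modally definable.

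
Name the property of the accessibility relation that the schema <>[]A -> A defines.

Replacing A by ¬A and contraposing gives the equivalent schema A → □◇A.
Suppose A→□◇A is valid. Take Rxy and set V(A)={x}. Then A at x, so □◇A at x, so ◇A at y, so some z with Ryz has A; z=x, i.e. Ryx.

symmetry: forall x forall y (Rxy -> Ryx)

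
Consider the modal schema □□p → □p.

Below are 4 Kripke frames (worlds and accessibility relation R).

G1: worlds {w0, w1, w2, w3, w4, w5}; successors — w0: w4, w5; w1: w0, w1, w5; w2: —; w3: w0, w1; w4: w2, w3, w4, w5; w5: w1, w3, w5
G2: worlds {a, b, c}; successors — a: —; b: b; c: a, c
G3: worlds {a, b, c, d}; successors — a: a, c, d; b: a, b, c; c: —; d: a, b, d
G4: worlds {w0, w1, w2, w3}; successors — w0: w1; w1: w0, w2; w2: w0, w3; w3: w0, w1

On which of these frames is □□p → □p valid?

This is the axiom for density; its first-order frame correspondent is ∀x ∀y (Rxy → ∃z (Rxz ∧ Rzy)).
G1: satisfies the condition.
G2: satisfies the condition.
G3: satisfies the condition.
G4: fails — Rw1w2 but no z with Rw1z and Rzw2.

G1, G2, G3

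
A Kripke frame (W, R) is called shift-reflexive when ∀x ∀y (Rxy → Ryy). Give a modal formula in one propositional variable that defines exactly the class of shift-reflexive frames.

This is shift-reflexivity; the standard corresponding axiom is T□: □(□s → s).
Suppose □(□s→s) is valid. Take Rxy and set V(s)={w : Ryw}. Then at y, □s holds; since □(□s→s) at x, □s→s at y, so s at y, i.e. Ryy.

□(□s → s)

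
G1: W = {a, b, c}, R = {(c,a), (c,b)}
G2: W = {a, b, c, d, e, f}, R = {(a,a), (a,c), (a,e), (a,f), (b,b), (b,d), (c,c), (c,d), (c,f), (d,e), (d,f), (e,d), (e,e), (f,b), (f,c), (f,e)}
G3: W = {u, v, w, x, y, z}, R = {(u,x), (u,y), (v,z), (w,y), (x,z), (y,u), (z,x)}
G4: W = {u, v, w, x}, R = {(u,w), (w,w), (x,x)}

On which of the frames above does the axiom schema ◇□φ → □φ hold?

The schema corresponds to the Euclidean property: ∀x ∀y ∀z (Rxy ∧ Rxz → Ryz).
G1: fails — Rca and Rca but not Raa.
G2: fails — Rae and Raa but not Rea.
G3: fails — Rux and Rux but not Rxx.
G4: condition met.

G4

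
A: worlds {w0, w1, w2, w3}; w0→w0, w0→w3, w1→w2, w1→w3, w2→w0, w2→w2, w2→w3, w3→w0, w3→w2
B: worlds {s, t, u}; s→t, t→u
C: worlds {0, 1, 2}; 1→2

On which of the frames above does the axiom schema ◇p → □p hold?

B, C

The schema corresponds to partial functionality: ∀x ∀y ∀z (Rxy ∧ Rxz → y = z).
A: fails — w0 sees both w0 and w3.
B: condition met.
C: condition met.
Valid on: B, C.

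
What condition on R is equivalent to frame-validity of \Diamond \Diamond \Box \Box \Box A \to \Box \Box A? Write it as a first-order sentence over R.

\forall x \forall y \forall z ((x R^2 y \wedge x R^2 z) \to \exists w (y R^3 w \wedge z = w))

This is a Sahlqvist (Geach-type) schema ◇^2□^3A → □^2◇^0A.
First-order correspondent: \forall x \forall y \forall z ((x R^2 y \wedge x R^2 z) \to \exists w (y R^3 w \wedge z = w)).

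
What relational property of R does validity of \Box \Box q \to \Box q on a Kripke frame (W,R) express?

density: \forall x \forall y (Rxy \to \exists z (Rxz \wedge Rzy))

Suppose □□q→□q is valid. Take Rxy and set V(q)={w : xR²w}. Then □□q at x, so □q at x, so q at y, i.e. ∃z(Rxz∧Rzy).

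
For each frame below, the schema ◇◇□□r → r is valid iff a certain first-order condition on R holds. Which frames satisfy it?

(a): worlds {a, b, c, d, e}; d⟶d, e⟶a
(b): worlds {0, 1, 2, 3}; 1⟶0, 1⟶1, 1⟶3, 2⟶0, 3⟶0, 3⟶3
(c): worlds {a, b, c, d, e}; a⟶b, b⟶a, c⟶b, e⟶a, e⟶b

Frame correspondent (Sahlqvist): ∀x ∀y (xR²y → ∃w (yR²w ∧ x = w)) — i.e. a generalized confluence (Geach) condition.
(a): holds.
(b): fails — 1R²0 but no w with 0R²w and 1=w.
(c): fails — cR²a but no w with aR²w and c=w.

(a)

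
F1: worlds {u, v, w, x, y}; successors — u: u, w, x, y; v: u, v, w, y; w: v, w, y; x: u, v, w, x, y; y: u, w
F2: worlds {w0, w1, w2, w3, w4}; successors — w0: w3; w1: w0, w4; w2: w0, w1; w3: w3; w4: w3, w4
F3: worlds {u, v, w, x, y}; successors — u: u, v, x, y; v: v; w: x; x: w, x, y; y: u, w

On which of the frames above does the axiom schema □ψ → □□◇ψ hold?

This is the axiom for a generalized confluence (Geach) condition; its first-order frame correspondent is ∀x ∀z (xR²z → ∃w (xRw ∧ zRw)).
F1: holds.
F2: fails — w1R²w3 but no w with w1Rw and w3Rw.
F3: fails — wR²y but no t with wRt and yRt.

F1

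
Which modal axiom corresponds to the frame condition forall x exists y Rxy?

The condition is seriality. The D schema □q → ◇q defines it.
Suppose □q→◇q is valid. At any x set V(q)=W. Then □q at x, so ◇q at x, so x has a successor.

□q → ◇q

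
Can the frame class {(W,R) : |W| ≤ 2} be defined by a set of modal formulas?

Any modally definable frame class is closed under disjoint unions.
Any modal formula valid on each of 3 disjoint one-world frames is valid on their disjoint union (validity is preserved under disjoint unions). Each one-world frame has |W|=1≤2, but the union has |W|=3.
So no modal formula (or set of formulas) defines exactly the |W|≤2 frames.

No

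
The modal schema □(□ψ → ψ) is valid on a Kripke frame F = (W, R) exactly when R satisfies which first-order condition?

Shift-reflexivity

Suppose □(□ψ→ψ) is valid. Take Rxy and set V(ψ)={w : Ryw}. Then at y, □ψ holds; since □(□ψ→ψ) at x, □ψ→ψ at y, so ψ at y, i.e. Ryy.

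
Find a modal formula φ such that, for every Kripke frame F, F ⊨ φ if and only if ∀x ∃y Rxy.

A defining formula is □r → ◇r (the D axiom).
Suppose □r→◇r is valid. At any x set V(r)=W. Then □r at x, so ◇r at x, so x has a successor.

□r → ◇r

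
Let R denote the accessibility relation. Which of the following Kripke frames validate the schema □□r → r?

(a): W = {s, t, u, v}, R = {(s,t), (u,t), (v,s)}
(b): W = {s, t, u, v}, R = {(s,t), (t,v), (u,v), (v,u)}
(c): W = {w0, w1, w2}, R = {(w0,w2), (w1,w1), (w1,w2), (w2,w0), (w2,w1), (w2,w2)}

This is the axiom for a generalized confluence (Geach) condition; its first-order frame correspondent is ∀x ∃w (xR²w ∧ x = w).
(a): fails — at s but no w with sR²w and s=w.
(b): fails — at s but no w with sR²w and s=w.
(c): condition met.
Valid on: (c).

(c)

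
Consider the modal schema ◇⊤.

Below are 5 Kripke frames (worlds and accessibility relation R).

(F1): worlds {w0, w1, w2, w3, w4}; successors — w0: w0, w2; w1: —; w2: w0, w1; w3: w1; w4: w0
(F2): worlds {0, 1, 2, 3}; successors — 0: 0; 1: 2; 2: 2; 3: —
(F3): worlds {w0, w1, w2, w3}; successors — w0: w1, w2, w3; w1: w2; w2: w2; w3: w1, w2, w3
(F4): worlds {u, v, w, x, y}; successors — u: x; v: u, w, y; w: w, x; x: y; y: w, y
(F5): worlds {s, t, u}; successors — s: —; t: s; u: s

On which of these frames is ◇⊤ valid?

The schema corresponds to seriality: ∀x ∃y Rxy.
(F1): fails — world w1 has no successor.
(F2): fails — world 3 has no successor.
(F3): ✓.
(F4): ✓.
(F5): fails — world s has no successor.

(F3), (F4)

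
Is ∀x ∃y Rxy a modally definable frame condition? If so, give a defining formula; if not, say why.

Yes — defined by □r → ◇r

Yes: it is seriality, defined by the D schema □r → ◇r.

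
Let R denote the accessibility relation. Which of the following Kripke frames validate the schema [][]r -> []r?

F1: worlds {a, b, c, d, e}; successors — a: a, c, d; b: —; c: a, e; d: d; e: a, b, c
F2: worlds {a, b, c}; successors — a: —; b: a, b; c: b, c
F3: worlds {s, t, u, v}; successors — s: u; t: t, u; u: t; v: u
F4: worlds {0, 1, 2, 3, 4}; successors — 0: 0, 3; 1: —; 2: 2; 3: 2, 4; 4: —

The schema corresponds to density: forall x forall y (Rxy -> exists z (Rxz & Rzy)).
F1: fails — Reb but no z with Rez and Rzb.
F2: condition met.
F3: fails — Rvu but no z with Rvz and Rzu.
F4: fails — R34 but no z with R3z and Rz4.
Valid on: F2.

F2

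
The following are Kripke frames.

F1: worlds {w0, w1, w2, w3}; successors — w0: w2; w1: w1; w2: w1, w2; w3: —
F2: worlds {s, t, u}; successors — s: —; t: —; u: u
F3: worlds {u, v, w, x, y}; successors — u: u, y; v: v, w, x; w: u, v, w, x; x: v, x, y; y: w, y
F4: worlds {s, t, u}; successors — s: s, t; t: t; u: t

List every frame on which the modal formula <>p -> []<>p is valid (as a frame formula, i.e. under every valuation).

The schema corresponds to the Euclidean property: forall x forall y forall z (Rxy & Rxz -> Ryz).
F1: fails — Rw2w1 and Rw2w2 but not Rw1w2.
F2: ✓.
F3: fails — Ruy and Ruu but not Ryu.
F4: fails — Rst and Rss but not Rts.
Valid on: F2.

F2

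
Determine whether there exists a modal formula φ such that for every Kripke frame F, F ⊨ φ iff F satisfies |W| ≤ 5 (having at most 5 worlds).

If a class were modally definable it would be closed under disjoint unions (Goldblatt–Thomason).
Any modal formula valid on each of 6 disjoint one-world frames is valid on their disjoint union (validity is preserved under disjoint unions). Each one-world frame has |W|=1≤5, but the union has |W|=6.
Hence having at most 5 worlds is not modally definable.

No — not modally definable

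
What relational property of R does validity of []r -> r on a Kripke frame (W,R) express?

Suppose □r→r is valid. At any x set V(r)={w : Rxw}. Then □r holds at x, so r holds at x, i.e. Rxx.
The converse is a direct semantic check.
Frame condition: forall x Rxx.

Reflexivity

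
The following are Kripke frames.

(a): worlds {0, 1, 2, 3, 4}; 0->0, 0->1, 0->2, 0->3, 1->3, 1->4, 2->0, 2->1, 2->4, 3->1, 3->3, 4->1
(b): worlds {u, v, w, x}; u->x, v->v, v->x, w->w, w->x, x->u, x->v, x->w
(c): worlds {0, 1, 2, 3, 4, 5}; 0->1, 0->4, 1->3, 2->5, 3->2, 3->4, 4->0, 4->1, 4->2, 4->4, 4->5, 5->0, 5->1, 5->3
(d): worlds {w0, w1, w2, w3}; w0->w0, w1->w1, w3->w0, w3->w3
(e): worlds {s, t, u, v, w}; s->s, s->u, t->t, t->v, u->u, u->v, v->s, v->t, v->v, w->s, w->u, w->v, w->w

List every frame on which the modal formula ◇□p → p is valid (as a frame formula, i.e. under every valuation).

(b)

This is the axiom for symmetry; its first-order frame correspondent is ∀x ∀y (Rxy → Ryx).
(a): fails — R01 but not R10.
(b): condition met.
(c): fails — R34 but not R43.
(d): fails — Rw3w0 but not Rw0w3.
(e): fails — Ruv but not Rvu.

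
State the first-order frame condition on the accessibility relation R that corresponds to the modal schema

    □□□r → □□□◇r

This is a Sahlqvist (Geach-type) schema ◇^0□^3r → □^3◇^1r.
Minimal-valuation argument: fix x; take any y with xR^0y and any z with xR^3z. Set V(r) to the set of worlds R-reachable from y in exactly 3 steps. Then □^3r holds at y, so the antecedent holds at x; validity forces ◇^1r at z, giving a w with zR^1w and yR^3w.
First-order correspondent: ∀x ∀z (xR³z → ∃w (xR³w ∧ zRw)).

∀x ∀z (xR³z → ∃w (xR³w ∧ zRw))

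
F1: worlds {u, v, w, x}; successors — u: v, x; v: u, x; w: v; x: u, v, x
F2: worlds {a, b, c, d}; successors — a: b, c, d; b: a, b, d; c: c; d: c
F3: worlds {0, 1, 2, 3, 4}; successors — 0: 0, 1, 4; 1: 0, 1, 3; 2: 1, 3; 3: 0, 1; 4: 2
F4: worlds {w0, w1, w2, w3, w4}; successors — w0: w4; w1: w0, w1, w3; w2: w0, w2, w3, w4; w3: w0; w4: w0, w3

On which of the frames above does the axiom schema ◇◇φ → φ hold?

none

The schema corresponds to a generalized confluence (Geach) condition: ∀x ∀y (xR²y → ∃w (y = w ∧ x = w)).
F1: fails — uR²v but v ≠ u.
F2: fails — aR²b but b ≠ a.
F3: fails — 0R²1 but 1 ≠ 0.
F4: fails — w0R²w3 but w3 ≠ w0.
Valid on no frame.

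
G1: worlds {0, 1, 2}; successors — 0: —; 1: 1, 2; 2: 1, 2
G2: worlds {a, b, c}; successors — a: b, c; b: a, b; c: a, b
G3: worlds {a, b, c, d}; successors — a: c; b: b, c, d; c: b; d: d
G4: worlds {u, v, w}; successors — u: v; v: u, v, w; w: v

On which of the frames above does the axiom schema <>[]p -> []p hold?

The schema corresponds to the Euclidean property: forall x forall y forall z (Rxy & Rxz -> Ryz).
G1: holds.
G2: fails — Rab and Rac but not Rbc.
G3: fails — Rac and Rac but not Rcc.
G4: fails — Rvw and Rvw but not Rww.

G1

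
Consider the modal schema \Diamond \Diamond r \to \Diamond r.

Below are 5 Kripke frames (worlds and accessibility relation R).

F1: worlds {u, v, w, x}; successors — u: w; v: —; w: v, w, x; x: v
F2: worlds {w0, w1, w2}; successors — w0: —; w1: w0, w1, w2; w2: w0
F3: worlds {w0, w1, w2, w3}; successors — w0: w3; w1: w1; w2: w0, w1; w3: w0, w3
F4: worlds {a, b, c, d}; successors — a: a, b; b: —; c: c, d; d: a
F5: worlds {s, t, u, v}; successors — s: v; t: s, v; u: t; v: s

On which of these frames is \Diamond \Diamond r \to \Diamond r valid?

F2

This is the axiom for transitivity; its first-order frame correspondent is \forall x \forall y \forall z (Rxy \wedge Ryz \to Rxz).
F1: fails — Ruw and Rwx but not Rux.
F2: satisfies the condition.
F3: fails — Rw0w3 and Rw3w0 but not Rw0w0.
F4: fails — Rcd and Rda but not Rca.
F5: fails — Rut and Rtv but not Ruv.
Valid on: F2.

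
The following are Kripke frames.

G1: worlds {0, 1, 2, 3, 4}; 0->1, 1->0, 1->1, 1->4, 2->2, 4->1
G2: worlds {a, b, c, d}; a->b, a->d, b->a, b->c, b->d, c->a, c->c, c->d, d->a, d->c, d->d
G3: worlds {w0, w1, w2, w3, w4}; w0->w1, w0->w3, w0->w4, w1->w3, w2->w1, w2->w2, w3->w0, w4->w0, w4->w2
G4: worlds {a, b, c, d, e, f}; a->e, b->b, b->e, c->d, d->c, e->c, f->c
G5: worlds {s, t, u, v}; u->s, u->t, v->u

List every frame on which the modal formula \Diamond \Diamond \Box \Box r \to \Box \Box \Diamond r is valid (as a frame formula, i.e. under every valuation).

G1, G2

Frame correspondent (Sahlqvist): \forall x \forall y \forall z ((x R^2 y \wedge x R^2 z) \to \exists w (y R^2 w \wedge zRw)) — i.e. a generalized confluence (Geach) condition.
G1: ✓.
G2: ✓.
G3: fails — w0R²w2, w0R²w3 but no w with w2R²w and w3Rw.
G4: fails — aR²c, aR²c but no w with cR²w and cRw.
G5: fails — vR²s, vR²s but no w with sR²w and sRw.
Valid on: G1, G2.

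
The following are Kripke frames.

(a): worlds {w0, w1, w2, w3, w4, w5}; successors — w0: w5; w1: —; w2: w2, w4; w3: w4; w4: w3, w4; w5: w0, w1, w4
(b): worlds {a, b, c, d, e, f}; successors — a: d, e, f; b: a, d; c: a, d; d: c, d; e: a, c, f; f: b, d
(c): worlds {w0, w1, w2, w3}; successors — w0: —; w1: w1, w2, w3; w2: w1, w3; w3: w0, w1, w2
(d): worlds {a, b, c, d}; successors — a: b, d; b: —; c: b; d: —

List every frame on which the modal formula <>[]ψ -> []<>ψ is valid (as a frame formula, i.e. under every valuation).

This is the axiom for convergence; its first-order frame correspondent is forall x forall y forall z (Rxy & Rxz -> exists w (Ryw & Rzw)).
(a): fails — Rw5w1 and Rw5w1 but w1 and w1 have no common successor.
(b): fails — Rae and Raf but e and f have no common successor.
(c): fails — Rw3w1 and Rw3w0 but w1 and w0 have no common successor.
(d): fails — Rad and Rad but d and d have no common successor.

none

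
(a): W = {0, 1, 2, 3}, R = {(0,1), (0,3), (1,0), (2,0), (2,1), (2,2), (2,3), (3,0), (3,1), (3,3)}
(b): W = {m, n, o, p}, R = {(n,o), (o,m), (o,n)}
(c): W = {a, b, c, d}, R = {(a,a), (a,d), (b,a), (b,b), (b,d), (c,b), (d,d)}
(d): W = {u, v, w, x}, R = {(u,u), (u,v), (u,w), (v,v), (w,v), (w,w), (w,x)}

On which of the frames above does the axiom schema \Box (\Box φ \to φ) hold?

(c)

Frame correspondent (Sahlqvist): \forall x \forall y (Rxy \to Ryy) — i.e. shift-reflexivity.
(a): fails — R10 but not R00.
(b): fails — Rno but not Roo.
(c): holds.
(d): fails — Rwx but not Rxx.
Valid on: (c).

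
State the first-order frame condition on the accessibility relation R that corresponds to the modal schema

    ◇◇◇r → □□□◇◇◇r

This is a Sahlqvist (Geach-type) schema ◇^3□^0r → □^3◇^3r.
First-order correspondent: ∀x ∀y ∀z ((xR³y ∧ xR³z) → ∃w (y = w ∧ zR³w)).

∀x ∀y ∀z ((xR³y ∧ xR³z) → ∃w (y = w ∧ zR³w))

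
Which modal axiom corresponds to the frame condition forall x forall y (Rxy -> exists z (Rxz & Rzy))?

The condition is density. The C4 schema □□ψ → □ψ defines it.

□□ψ → □ψ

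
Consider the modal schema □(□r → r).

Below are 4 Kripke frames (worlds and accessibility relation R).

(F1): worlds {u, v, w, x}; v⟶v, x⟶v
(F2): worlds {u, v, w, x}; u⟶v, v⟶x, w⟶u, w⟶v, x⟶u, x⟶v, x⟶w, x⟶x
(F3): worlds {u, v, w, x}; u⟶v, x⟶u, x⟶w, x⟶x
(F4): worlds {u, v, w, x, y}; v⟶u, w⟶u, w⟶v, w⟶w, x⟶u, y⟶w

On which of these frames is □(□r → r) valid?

(F1)

This is the axiom for shift-reflexivity; its first-order frame correspondent is ∀x ∀y (Rxy → Ryy).
(F1): satisfies the condition.
(F2): fails — Ruv but not Rvv.
(F3): fails — Ruv but not Rvv.
(F4): fails — Rwu but not Ruu.
Valid on: (F1).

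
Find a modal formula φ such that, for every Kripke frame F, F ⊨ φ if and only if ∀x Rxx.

□ψ → ψ

This is reflexivity; the standard corresponding axiom is T: □ψ → ψ.
Suppose □ψ→ψ is valid. At any x set V(ψ)={w : Rxw}. Then □ψ holds at x, so ψ holds at x, i.e. Rxx.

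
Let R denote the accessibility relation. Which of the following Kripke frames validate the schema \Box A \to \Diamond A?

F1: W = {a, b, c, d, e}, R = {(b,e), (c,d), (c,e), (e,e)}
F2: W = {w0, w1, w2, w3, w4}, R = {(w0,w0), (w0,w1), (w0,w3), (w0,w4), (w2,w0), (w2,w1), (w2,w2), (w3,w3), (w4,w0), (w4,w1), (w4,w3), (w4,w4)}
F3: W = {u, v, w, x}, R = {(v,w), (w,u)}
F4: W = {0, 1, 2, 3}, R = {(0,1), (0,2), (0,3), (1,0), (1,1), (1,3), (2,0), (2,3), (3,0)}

This is the axiom for seriality; its first-order frame correspondent is \forall x \exists y Rxy.
F1: fails — world a has no successor.
F2: fails — world w1 has no successor.
F3: fails — world u has no successor.
F4: satisfies the condition.
Valid on: F4.

F4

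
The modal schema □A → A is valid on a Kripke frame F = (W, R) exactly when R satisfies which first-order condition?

reflexivity

Suppose □A→A is valid. At any x set V(A)={w : Rxw}. Then □A holds at x, so A holds at x, i.e. Rxx.
The converse is a direct semantic check.
So the correspondent is reflexivity.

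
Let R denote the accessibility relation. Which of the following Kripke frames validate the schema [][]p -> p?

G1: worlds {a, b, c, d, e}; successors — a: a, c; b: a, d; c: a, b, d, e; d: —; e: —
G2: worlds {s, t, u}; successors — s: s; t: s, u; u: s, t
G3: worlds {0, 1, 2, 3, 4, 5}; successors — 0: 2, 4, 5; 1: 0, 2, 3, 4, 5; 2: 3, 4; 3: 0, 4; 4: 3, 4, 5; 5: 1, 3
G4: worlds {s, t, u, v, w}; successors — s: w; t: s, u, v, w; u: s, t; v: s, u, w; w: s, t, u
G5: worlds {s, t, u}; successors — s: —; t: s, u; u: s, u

The schema corresponds to a generalized confluence (Geach) condition: forall x exists w (x R^2 w & x = w).
G1: fails — at b but no w with bR²w and b=w.
G2: ✓.
G3: fails — at 0 but no w with 0R²w and 0=w.
G4: fails — at v but no w* with vR²w* and v=w*.
G5: fails — at s but no w with sR²w and s=w.
Valid on: G2.

G2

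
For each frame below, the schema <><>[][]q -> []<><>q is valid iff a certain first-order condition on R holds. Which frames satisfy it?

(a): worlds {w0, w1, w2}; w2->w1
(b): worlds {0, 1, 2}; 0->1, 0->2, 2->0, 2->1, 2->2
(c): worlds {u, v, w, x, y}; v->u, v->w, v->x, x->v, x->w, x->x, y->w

This is the axiom for a generalized confluence (Geach) condition; its first-order frame correspondent is forall x forall y forall z ((x R^2 y & xRz) -> exists w (y R^2 w & z R^2 w)).
(a): condition met.
(b): fails — 0R²0, 0R1 but no w with 0R²w and 1R²w.
(c): fails — vR²v, vRu but no t with vR²t and uR²t.

(a)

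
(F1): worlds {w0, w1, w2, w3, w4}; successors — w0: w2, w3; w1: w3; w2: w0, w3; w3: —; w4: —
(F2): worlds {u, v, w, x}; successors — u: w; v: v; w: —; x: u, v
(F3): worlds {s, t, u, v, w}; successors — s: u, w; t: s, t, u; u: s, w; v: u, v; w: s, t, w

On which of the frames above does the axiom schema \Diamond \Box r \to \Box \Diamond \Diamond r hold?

This is the axiom for a generalized confluence (Geach) condition; its first-order frame correspondent is \forall x \forall y \forall z ((xRy \wedge xRz) \to \exists w (yRw \wedge z R^2 w)).
(F1): fails — w0Rw2, w0Rw3 but no w with w2Rw and w3R²w.
(F2): fails — uRw, uRw but no t with wRt and wR²t.
(F3): holds.

(F3)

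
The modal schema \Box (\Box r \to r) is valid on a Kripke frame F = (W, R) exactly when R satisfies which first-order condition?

shift-reflexivity

Suppose □(□r→r) is valid. Take Rxy and set V(r)={w : Ryw}. Then at y, □r holds; since □(□r→r) at x, □r→r at y, so r at y, i.e. Ryy.
The converse is a direct semantic check.
So the correspondent is shift-reflexivity.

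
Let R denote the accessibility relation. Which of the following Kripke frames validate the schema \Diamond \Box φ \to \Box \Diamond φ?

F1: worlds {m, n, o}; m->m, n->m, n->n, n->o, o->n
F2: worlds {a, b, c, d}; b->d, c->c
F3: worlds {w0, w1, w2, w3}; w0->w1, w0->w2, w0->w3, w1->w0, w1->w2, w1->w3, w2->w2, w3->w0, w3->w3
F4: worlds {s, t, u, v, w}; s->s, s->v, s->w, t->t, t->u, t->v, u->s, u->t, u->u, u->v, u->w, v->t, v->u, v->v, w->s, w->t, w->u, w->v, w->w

F4

The schema corresponds to convergence: \forall x \forall y \forall z (Rxy \wedge Rxz \to \exists w (Ryw \wedge Rzw)).
F1: fails — Rno and Rnm but o and m have no common successor.
F2: fails — Rbd and Rbd but d and d have no common successor.
F3: fails — Rw0w2 and Rw0w3 but w2 and w3 have no common successor.
F4: condition met.
Valid on: F4.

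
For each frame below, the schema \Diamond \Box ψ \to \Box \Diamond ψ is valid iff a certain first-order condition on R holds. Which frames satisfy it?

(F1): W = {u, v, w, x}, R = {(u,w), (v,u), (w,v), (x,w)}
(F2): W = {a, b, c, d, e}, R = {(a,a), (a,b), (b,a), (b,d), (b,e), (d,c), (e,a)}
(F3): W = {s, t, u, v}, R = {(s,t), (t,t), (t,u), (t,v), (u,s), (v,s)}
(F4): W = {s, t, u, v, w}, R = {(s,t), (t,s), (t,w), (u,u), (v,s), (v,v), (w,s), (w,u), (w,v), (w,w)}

Frame correspondent (Sahlqvist): \forall x \forall y \forall z (Rxy \wedge Rxz \to \exists w (Ryw \wedge Rzw)) — i.e. convergence.
(F1): holds.
(F2): fails — Rba and Rbd but a and d have no common successor.
(F3): fails — Rtv and Rtt but v and t have no common successor.
(F4): fails — Rts and Rtw but s and w have no common successor.
Valid on: (F1).

(F1)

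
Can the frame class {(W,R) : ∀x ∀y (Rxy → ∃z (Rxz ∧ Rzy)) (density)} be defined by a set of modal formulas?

Yes, by □□q → □q

This is a Sahlqvist condition; the C4 axiom □□q → □q defines it.
Suppose □□q→□q is valid. Take Rxy and set V(q)={w : xR²w}. Then □□q at x, so □q at x, so q at y, i.e. ∃z(Rxz∧Rzy).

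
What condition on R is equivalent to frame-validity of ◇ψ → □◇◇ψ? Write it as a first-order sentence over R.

∀x ∀y ∀z ((xRy ∧ xRz) → ∃w (y = w ∧ zR²w))

This is a Sahlqvist (Geach-type) schema ◇^1□^0ψ → □^1◇^2ψ.
First-order correspondent: ∀x ∀y ∀z ((xRy ∧ xRz) → ∃w (y = w ∧ zR²w)).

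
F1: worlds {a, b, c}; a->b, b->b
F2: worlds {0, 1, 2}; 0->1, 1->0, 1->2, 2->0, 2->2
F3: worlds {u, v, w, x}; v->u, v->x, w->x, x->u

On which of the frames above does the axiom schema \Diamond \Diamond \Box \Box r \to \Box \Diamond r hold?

Frame correspondent (Sahlqvist): \forall x \forall y \forall z ((x R^2 y \wedge xRz) \to \exists w (y R^2 w \wedge zRw)) — i.e. a generalized confluence (Geach) condition.
F1: ✓.
F2: fails — 1R²0, 1R0 but no w with 0R²w and 0Rw.
F3: fails — vR²u, vRu but no t with uR²t and uRt.
Valid on: F1.

F1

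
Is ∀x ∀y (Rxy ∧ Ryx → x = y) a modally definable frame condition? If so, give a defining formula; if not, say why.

Not modally definable

If a class were modally definable it would be closed under surjective bounded morphisms (Goldblatt–Thomason).
The 8-cycle (worlds a,b,c,d,e,f,g,h with a→b→c→d→e→f→g→h→a) is antisymmetric. Sending even-indexed worlds to s and odd-indexed worlds to t is a surjective bounded morphism onto the two-world frame with s↔t, which is not antisymmetric.
So the class is not modally definable.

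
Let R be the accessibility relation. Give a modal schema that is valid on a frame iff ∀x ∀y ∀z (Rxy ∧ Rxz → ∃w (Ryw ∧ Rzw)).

The condition is convergence. The .2 schema ◇□q → □◇q defines it.
Suppose ◇□q→□◇q is valid. Take Rxy, Rxz and set V(q)={w : Ryw}. Then □q at y so ◇□q at x, so □◇q at x, so ◇q at z, giving w with Rzw and Ryw.

◇□q → □◇q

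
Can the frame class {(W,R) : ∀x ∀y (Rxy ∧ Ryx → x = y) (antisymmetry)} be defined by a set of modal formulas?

Any modally definable frame class is closed under surjective bounded morphisms.
The 4-cycle (worlds w0,w1,w2,w3 with w0→w1→w2→w3→w0) is antisymmetric. Sending even-indexed worlds to • and odd-indexed worlds to ∘ is a surjective bounded morphism onto the two-world frame with •↔∘, which is not antisymmetric.
So no modal formula (or set of formulas) defines exactly the antisymmetric frames.

Not modally definable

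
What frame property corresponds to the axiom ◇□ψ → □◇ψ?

Suppose ◇□ψ→□◇ψ is valid. Take Rxy, Rxz and set V(ψ)={w : Ryw}. Then □ψ at y so ◇□ψ at x, so □◇ψ at x, so ◇ψ at z, giving w with Rzw and Ryw.
The converse is a direct semantic check.
Frame condition: ∀x ∀y ∀z (Rxy ∧ Rxz → ∃w (Ryw ∧ Rzw)).

Convergence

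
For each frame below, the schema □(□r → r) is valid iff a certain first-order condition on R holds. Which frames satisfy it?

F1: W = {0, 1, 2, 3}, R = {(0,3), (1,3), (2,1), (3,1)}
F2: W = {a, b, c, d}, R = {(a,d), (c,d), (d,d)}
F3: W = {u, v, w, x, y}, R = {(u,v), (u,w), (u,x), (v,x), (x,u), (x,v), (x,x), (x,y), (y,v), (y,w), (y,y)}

F2

Frame correspondent (Sahlqvist): ∀x ∀y (Rxy → Ryy) — i.e. shift-reflexivity.
F1: fails — R31 but not R11.
F2: holds.
F3: fails — Ruv but not Rvv.
Valid on: F2.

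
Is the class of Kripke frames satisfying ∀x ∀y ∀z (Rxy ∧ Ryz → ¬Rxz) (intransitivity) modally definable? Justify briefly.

No — not modally definable

Modal frame validity is preserved under surjective bounded morphisms.
The 5-cycle (worlds a,b,c,d,e with a→b→c→d→e→a) is intransitive. Mapping every world to a single reflexive point • is a surjective bounded morphism; the reflexive point is not intransitive (R••∧R•• but R••).
So no modal formula (or set of formulas) defines exactly the intransitive frames.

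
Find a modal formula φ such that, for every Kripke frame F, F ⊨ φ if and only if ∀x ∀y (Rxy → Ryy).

A defining formula is □(□q → q) (the T□ axiom).
Suppose □(□q→q) is valid. Take Rxy and set V(q)={w : Ryw}. Then at y, □q holds; since □(□q→q) at x, □q→q at y, so q at y, i.e. Ryy.

□(□q → q)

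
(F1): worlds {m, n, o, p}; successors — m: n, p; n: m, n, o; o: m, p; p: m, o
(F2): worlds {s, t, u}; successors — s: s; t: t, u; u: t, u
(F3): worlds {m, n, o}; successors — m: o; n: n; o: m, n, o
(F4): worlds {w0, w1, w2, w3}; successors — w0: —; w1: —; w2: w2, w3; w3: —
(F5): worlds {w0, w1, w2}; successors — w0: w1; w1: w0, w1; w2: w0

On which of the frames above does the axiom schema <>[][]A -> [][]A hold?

The schema corresponds to a generalized confluence (Geach) condition: forall x forall y forall z ((xRy & x R^2 z) -> exists w (y R^2 w & z = w)).
(F1): fails — mRp, mR²o but no w with pR²w and o=w.
(F2): holds.
(F3): fails — oRn, oR²m but no w with nR²w and m=w.
(F4): fails — w2Rw3, w2R²w2 but no w with w3R²w and w2=w.
(F5): holds.
Valid on: (F2), (F5).

(F2), (F5)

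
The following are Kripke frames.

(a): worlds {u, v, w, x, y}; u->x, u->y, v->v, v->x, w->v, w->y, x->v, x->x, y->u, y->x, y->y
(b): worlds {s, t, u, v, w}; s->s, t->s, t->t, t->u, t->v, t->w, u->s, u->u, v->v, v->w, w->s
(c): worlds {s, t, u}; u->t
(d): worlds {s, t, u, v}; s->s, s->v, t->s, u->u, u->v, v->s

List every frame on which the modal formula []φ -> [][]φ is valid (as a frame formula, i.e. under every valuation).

The schema corresponds to transitivity: forall x forall y forall z (Rxy & Ryz -> Rxz).
(a): fails — Ryx and Rxv but not Ryv.
(b): fails — Rvw and Rws but not Rvs.
(c): holds.
(d): fails — Ruv and Rvs but not Rus.
Valid on: (c).

(c)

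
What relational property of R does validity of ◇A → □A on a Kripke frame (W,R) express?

Suppose ◇A→□A is valid. Take Rxy, Rxz and set V(A)={y}. Then ◇A at x, so □A at x, so A at z, i.e. z=y.
The converse is a direct semantic check.
Frame condition: ∀x ∀y ∀z (Rxy ∧ Rxz → y = z).

partial functionality: ∀x ∀y ∀z (Rxy ∧ Rxz → y = z)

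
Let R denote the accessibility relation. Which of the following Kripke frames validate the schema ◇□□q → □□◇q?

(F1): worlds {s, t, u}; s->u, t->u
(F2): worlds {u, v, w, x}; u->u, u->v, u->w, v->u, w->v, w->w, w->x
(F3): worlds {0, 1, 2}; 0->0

(F1), (F3)

Frame correspondent (Sahlqvist): ∀x ∀y ∀z ((xRy ∧ xR²z) → ∃w (yR²w ∧ zRw)) — i.e. a generalized confluence (Geach) condition.
(F1): condition met.
(F2): fails — uRu, uR²x but no t with uR²t and xRt.
(F3): condition met.
Valid on: (F1), (F3).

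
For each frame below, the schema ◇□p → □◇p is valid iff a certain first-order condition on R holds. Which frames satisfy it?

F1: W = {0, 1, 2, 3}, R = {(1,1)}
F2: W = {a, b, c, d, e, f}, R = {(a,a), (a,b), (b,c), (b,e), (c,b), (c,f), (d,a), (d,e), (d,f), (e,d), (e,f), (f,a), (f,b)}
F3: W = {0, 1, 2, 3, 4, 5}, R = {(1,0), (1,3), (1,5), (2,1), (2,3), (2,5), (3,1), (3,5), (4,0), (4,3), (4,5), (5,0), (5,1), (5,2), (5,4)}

F1

Frame correspondent (Sahlqvist): ∀x ∀y ∀z (Rxy ∧ Rxz → ∃w (Ryw ∧ Rzw)) — i.e. convergence.
F1: satisfies the condition.
F2: fails — Rab and Raa but b and a have no common successor.
F3: fails — R10 and R10 but 0 and 0 have no common successor.
Valid on: F1.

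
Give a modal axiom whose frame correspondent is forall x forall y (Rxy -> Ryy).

□(□q → q)

The condition is shift-reflexivity. The T□ schema □(□q → q) defines it.
Suppose □(□q→q) is valid. Take Rxy and set V(q)={w : Ryw}. Then at y, □q holds; since □(□q→q) at x, □q→q at y, so q at y, i.e. Ryy.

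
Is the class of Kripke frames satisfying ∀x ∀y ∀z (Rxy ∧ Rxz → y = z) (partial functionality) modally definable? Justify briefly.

This is a Sahlqvist condition; the CD axiom ◇p → □p defines it.

Yes — defined by ◇p → □p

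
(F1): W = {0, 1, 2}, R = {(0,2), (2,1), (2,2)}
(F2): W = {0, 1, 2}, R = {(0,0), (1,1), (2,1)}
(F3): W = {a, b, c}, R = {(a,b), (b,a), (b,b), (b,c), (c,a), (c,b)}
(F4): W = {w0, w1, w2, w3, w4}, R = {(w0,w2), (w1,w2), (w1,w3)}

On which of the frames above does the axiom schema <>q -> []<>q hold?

Frame correspondent (Sahlqvist): forall x forall y forall z (Rxy & Rxz -> Ryz) — i.e. the Euclidean property.
(F1): fails — R21 and R22 but not R12.
(F2): condition met.
(F3): fails — Rbc and Rbc but not Rcc.
(F4): fails — Rw0w2 and Rw0w2 but not Rw2w2.

(F2)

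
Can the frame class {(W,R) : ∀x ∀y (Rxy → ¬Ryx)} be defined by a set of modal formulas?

Not modally definable

Modal frame validity is preserved under surjective bounded morphisms.
The 5-cycle (worlds s,t,u,v,w with s→t→u→v→w→s) is asymmetric. Mapping every world to a single reflexive point • is a surjective bounded morphism, and the reflexive point is not asymmetric (R•• but asymmetry requires ¬R••).
So the class is not modally definable.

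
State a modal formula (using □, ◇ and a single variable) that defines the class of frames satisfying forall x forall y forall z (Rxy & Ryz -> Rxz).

□p → □□p

This is transitivity; the standard corresponding axiom is 4: □p → □□p.
Suppose □p→□□p is valid. Take Rxy, Ryz and set V(p)={w : Rxw}. Then □p at x, so □□p at x, so □p at y, so p at z, i.e. Rxz.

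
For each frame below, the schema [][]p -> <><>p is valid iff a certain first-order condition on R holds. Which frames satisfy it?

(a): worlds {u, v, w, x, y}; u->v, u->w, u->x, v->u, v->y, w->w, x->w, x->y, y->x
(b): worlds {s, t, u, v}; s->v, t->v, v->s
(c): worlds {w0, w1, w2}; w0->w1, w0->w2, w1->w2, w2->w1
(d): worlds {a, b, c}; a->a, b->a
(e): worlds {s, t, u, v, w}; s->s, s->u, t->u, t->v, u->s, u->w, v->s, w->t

This is the axiom for a generalized confluence (Geach) condition; its first-order frame correspondent is forall x exists w (x R^2 w & x R^2 w).
(a): holds.
(b): fails — at u but no w with uR²w and uR²w.
(c): holds.
(d): fails — at c but no w with cR²w and cR²w.
(e): holds.
Valid on: (a), (c), (e).

(a), (c), (e)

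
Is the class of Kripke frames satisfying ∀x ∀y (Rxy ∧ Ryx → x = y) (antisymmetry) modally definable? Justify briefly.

If a class were modally definable it would be closed under surjective bounded morphisms (Goldblatt–Thomason).
The 4-cycle (worlds 0,1,2,3 with 0→1→2→3→0) is antisymmetric. Sending even-indexed worlds to a and odd-indexed worlds to b is a surjective bounded morphism onto the two-world frame with a↔b, which is not antisymmetric.
Hence antisymmetry is not modally definable.

Not modally definable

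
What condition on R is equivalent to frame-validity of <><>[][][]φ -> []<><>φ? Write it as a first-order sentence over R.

This is a Sahlqvist (Geach-type) schema ◇^2□^3φ → □^1◇^2φ.
Minimal-valuation argument: fix x; take any y with xR^2y and any z with xR^1z. Set V(φ) to the set of worlds R-reachable from y in exactly 3 steps. Then □^3φ holds at y, so the antecedent holds at x; validity forces ◇^2φ at z, giving a w with zR^2w and yR^3w.
First-order correspondent: forall x forall y forall z ((x R^2 y & xRz) -> exists w (y R^3 w & z R^2 w)).

forall x forall y forall z ((x R^2 y & xRz) -> exists w (y R^3 w & z R^2 w))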